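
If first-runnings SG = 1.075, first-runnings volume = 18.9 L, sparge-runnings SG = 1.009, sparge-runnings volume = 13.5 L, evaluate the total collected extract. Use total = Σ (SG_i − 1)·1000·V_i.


first = (1.075 − 1)·1000·18.9 = 1417.5000
sparge = (1.009 − 1)·1000·13.5 = 121.5000
total = 1417.5000 + 121.5000

1539.0000 gravity·L


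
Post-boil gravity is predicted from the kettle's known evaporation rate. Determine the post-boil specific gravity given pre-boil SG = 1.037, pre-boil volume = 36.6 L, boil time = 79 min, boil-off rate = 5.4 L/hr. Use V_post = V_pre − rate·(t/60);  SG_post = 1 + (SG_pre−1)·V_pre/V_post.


V_post = 36.6 − 5.4·(79/60) = 29.4900
SG_post = 1 + (1.037 − 1)·36.6/29.4900

1.0459


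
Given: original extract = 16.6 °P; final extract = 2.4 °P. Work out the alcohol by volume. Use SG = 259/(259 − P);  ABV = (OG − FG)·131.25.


OG = 259/(259 − 16.6) = 1.0685
FG = 259/(259 − 2.4) = 1.0094
ABV = (1.0685 − 1.0094)·131.25

7.7607 % ABV


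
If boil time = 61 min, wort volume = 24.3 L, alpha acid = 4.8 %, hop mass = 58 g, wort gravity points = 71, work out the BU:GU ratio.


U = 1.65·0.000125^(GP/1000)·(1−e^(−0.04t))/4.15;  IBU = (α/100)·m·U·1000/V;  BU:GU = IBU/GP
U = 1.65·0.000125^(71/1000)·(1−e^(−0.04·61))/4.15 = 0.1917
IBU = (4.8/100)·58·0.1917·1000/24.3 = 21.9671
BU:GU = 21.9671/71

0.3094


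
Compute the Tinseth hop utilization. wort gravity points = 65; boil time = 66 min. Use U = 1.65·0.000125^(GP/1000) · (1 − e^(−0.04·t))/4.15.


bigness = 1.65·0.000125^(65/1000) = 0.9200
boil_factor = (1 − e^(−0.04·66))/4.15 = 0.2238
U = 0.9200 · 0.2238

0.2059


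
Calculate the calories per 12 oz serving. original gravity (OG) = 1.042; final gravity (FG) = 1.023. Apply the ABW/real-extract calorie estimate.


ABW = (OG−FG)·131.25·0.79/FG;  °P = 259 − 259/SG (for OG→OE and FG→AE);  RE = 0.1808·OE + 0.8192·AE;  Cal = (6.9·ABW + 4·(RE−0.1))·FG·3.55
ABW = (1.042 − 1.023)·131.25·0.79/1.023 = 1.9258
OE = 259 − 259/1.042 = 10.4395 °P
AE = 259 − 259/1.023 = 5.8231 °P
RE = 0.1808·10.4395 + 0.8192·5.8231 = 6.6577 °P
Cal = (6.9·1.9258 + 4·(6.6577−0.1))·1.023·3.55

143.5182 kcal


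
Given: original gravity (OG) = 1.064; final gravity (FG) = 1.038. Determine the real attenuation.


AA = (OG−FG)/(OG−1)·100;  RA = AA·0.8192
AA = (1.064 − 1.038)/(1.064 − 1)·100 = 40.6250
RA = 40.6250·0.8192

33.2800 %


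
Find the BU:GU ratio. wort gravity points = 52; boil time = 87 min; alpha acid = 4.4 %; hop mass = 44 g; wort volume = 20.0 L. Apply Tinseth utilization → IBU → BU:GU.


U = 1.65·0.000125^(GP/1000)·(1−e^(−0.04t))/4.15;  IBU = (α/100)·m·U·1000/V;  BU:GU = IBU/GP
U = 1.65·0.000125^(52/1000)·(1−e^(−0.04·87))/4.15 = 0.2415
IBU = (4.4/100)·44·0.2415·1000/20.0 = 23.3755
BU:GU = 23.3755/52

0.4495


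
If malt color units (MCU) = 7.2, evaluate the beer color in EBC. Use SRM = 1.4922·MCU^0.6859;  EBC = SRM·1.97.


SRM = 1.4922·7.2^0.6859 = 5.7792
EBC = 5.7792·1.97

11.3851 EBC


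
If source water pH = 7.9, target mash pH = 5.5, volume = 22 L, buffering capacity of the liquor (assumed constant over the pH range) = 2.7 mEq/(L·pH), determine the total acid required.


acid = buffering capacity · (pH_source − pH_target) · V
acid = 2.7 · (7.9 − 5.5) · 22

142.5600 mEq


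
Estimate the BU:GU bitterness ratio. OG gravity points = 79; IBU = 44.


BU:GU = IBU / OG_points
BU:GU = 44 / 79

0.5570


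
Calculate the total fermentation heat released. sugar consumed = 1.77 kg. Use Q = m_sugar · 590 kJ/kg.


Q = 1.77 · 590

1044.3000 kJ


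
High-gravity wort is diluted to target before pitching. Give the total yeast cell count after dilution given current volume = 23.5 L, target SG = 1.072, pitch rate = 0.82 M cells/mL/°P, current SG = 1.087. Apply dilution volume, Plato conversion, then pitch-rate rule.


V_w = V·((SG_c−1)/(SG_t−1)−1);  °P = 259 − 259/SG_t;  cells = rate·(V+V_w)·°P
V_w = 23.5·((1.087−1)/(1.072−1)−1) = 4.8958
V_final = 23.5 + 4.8958 = 28.3958
°P = 259 − 259/1.072 = 17.3955
cells = 0.82·28.3958·17.3955

405.0475 billion cells


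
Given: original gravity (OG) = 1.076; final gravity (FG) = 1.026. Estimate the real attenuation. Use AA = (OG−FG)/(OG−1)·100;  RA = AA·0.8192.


AA = (1.076 − 1.026)/(1.076 − 1)·100 = 65.7895
RA = 65.7895·0.8192

53.8947 %


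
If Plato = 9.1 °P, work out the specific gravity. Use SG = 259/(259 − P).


SG = 259/(259 − 9.1)

1.0364


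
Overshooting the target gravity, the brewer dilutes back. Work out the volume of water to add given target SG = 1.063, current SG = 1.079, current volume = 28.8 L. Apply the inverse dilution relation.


V_water = V·((SG_curr − 1)/(SG_target − 1) − 1)
V_water = 28.8·((1.079 − 1)/(1.063 − 1) − 1)

7.3143 L


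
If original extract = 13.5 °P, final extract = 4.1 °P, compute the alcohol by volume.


SG = 259/(259 − P);  ABV = (OG − FG)·131.25
OG = 259/(259 − 13.5) = 1.0550
FG = 259/(259 − 4.1) = 1.0161
ABV = (1.0550 − 1.0161)·131.25

5.1063 % ABV


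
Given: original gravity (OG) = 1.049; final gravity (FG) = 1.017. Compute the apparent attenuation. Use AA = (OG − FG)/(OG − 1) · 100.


AA = (1.049 − 1.017)/(1.049 − 1) · 100

65.3061 %


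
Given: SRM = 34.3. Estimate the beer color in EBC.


EBC = SRM · 1.97
EBC = 34.3 · 1.97

67.5710 EBC


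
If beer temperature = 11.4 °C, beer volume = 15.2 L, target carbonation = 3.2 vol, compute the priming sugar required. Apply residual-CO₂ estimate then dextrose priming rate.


residual = 14.695·(0.01821 + 0.09011·e^(−0.04·T));  sugar = (target − residual)·4.0·V
residual = 14.695·(0.01821 + 0.09011·e^(−0.04·11.4)) = 1.1069
sugar = (3.2 − 1.1069)·4.0·15.2

127.2622 g


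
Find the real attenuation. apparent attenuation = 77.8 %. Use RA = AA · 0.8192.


RA = 77.8 · 0.8192

63.7338 %


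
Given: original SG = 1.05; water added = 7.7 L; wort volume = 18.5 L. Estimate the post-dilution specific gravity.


SG_new = 1 + (SG_old − 1)·V_old/(V_old + V_water)
pts = (1.05 − 1)·1000·18.5/(18.5 + 7.7) = 35.3053
SG_new = 1 + 35.3053/1000

1.0353


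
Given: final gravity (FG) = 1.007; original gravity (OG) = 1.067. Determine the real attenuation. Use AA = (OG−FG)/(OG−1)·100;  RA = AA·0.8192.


AA = (1.067 − 1.007)/(1.067 − 1)·100 = 89.5522
RA = 89.5522·0.8192

73.3612 %


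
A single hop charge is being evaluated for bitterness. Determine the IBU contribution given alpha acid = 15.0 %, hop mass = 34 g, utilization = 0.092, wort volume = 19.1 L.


IBU = (α/100)·mass·U·1000 / V
IBU = (15.0/100)·34·0.092·1000 / 19.1

24.5654 IBU


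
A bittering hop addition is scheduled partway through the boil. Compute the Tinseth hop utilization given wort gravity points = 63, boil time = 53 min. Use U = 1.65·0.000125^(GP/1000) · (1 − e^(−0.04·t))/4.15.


bigness = 1.65·0.000125^(63/1000) = 0.9367
boil_factor = (1 − e^(−0.04·53))/4.15 = 0.2120
U = 0.9367 · 0.2120

0.1986


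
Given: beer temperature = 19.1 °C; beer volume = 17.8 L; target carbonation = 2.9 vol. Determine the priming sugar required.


residual = 14.695·(0.01821 + 0.09011·e^(−0.04·T));  sugar = (target − residual)·4.0·V
residual = 14.695·(0.01821 + 0.09011·e^(−0.04·19.1)) = 0.8844
sugar = (2.9 − 0.8844)·4.0·17.8

143.5113 g


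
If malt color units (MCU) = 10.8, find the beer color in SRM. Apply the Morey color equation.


SRM = 1.4922 · MCU^0.6859
SRM = 1.4922 · 10.8^0.6859

7.6322 SRM


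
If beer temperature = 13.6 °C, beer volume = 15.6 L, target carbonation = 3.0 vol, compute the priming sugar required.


residual = 14.695·(0.01821 + 0.09011·e^(−0.04·T));  sugar = (target − residual)·4.0·V
residual = 14.695·(0.01821 + 0.09011·e^(−0.04·13.6)) = 1.0362
sugar = (3.0 − 1.0362)·4.0·15.6

122.5429 g


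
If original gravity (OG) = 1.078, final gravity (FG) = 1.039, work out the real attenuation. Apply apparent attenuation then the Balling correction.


AA = (OG−FG)/(OG−1)·100;  RA = AA·0.8192
AA = (1.078 − 1.039)/(1.078 − 1)·100 = 50.0000
RA = 50.0000·0.8192

40.9600 %


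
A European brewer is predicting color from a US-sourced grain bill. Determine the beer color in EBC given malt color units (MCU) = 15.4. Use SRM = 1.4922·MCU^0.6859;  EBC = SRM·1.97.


SRM = 1.4922·15.4^0.6859 = 9.7353
EBC = 9.7353·1.97

19.1785 EBC


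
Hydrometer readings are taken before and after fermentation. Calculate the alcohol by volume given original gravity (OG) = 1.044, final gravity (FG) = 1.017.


ABV = (OG − FG) · 131.25
ABV = (1.044 − 1.017) · 131.25

3.5438 % ABV


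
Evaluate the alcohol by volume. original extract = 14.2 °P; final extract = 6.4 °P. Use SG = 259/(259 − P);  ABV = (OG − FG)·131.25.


OG = 259/(259 − 14.2) = 1.0580
FG = 259/(259 − 6.4) = 1.0253
ABV = (1.0580 − 1.0253)·131.25

4.2879 % ABV


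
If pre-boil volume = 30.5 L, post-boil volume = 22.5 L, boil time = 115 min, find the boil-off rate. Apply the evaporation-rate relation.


rate = (V_pre − V_post) / (t_min/60)
rate = (30.5 − 22.5) / (115/60)

4.1739 L/hr


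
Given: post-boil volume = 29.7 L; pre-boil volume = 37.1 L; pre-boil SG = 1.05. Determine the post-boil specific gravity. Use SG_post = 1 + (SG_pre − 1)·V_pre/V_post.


pts_pre = (1.05 − 1)·1000 = 50.0000
pts_post = 50.0000·37.1/29.7 = 62.4579
SG_post = 1 + 62.4579/1000

1.0625


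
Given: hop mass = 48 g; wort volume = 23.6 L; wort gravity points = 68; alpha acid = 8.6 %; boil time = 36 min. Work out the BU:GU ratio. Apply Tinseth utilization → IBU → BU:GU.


U = 1.65·0.000125^(GP/1000)·(1−e^(−0.04t))/4.15;  IBU = (α/100)·m·U·1000/V;  BU:GU = IBU/GP
U = 1.65·0.000125^(68/1000)·(1−e^(−0.04·36))/4.15 = 0.1647
IBU = (8.6/100)·48·0.1647·1000/23.6 = 28.8018
BU:GU = 28.8018/68

0.4236


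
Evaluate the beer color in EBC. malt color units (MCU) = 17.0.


SRM = 1.4922·MCU^0.6859;  EBC = SRM·1.97
SRM = 1.4922·17.0^0.6859 = 10.4182
EBC = 10.4182·1.97

20.5238 EBC


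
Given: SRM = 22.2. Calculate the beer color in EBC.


EBC = SRM · 1.97
EBC = 22.2 · 1.97

43.7340 EBC


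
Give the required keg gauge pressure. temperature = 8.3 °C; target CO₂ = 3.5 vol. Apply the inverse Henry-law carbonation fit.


psi = vols/(0.01821 + 0.09011·e^(−0.04·T)) − 14.695
psi = 3.5/(0.01821 + 0.09011·e^(−0.04·8.3)) − 14.695

27.5435 psi


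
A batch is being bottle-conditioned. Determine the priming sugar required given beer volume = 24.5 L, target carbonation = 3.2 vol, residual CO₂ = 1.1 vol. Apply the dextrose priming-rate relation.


sugar = (target − residual)·4.0·V
sugar = (3.2 − 1.1)·4.0·24.5

205.8000 g


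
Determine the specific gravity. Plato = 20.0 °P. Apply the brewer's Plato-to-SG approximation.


SG = 259/(259 − P)
SG = 259/(259 − 20.0)

1.0837


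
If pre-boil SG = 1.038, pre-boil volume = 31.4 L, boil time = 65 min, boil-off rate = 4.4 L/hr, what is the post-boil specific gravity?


V_post = V_pre − rate·(t/60);  SG_post = 1 + (SG_pre−1)·V_pre/V_post
V_post = 31.4 − 4.4·(65/60) = 26.6333
SG_post = 1 + (1.038 − 1)·31.4/26.6333

1.0448


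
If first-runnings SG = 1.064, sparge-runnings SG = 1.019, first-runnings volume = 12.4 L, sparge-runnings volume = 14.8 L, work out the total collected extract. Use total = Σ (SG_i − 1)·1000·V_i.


first = (1.064 − 1)·1000·12.4 = 793.6000
sparge = (1.019 − 1)·1000·14.8 = 281.2000
total = 793.6000 + 281.2000

1074.8000 gravity·L


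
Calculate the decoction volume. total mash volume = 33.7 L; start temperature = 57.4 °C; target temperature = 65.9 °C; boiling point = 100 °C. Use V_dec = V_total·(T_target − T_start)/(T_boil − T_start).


V_dec = 33.7·(65.9 − 57.4)/(100 − 57.4)

6.7242 L


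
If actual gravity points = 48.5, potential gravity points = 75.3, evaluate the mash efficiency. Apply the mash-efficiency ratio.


efficiency = actual / potential × 100
efficiency = 48.5 / 75.3 × 100

64.4090 %


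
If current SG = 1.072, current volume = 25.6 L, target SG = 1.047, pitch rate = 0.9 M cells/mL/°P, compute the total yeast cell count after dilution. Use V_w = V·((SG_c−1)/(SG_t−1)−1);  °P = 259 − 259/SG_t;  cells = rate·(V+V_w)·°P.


V_w = 25.6·((1.072−1)/(1.047−1)−1) = 13.6170
V_final = 25.6 + 13.6170 = 39.2170
°P = 259 − 259/1.047 = 11.6266
cells = 0.9·39.2170·11.6266

410.3629 billion cells


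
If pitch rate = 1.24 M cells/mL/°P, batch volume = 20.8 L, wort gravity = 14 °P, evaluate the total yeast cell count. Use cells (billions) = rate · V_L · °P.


cells = 1.24 · 20.8 · 14

361.0880 billion cells


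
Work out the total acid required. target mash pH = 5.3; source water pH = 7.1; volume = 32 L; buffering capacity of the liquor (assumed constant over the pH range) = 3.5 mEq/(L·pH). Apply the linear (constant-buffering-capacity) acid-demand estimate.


acid = buffering capacity · (pH_source − pH_target) · V
acid = 3.5 · (7.1 − 5.3) · 32

201.6000 mEq


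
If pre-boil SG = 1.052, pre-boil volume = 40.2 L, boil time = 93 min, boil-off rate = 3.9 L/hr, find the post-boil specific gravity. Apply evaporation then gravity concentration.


V_post = V_pre − rate·(t/60);  SG_post = 1 + (SG_pre−1)·V_pre/V_post
V_post = 40.2 − 3.9·(93/60) = 34.1550
SG_post = 1 + (1.052 − 1)·40.2/34.1550

1.0612


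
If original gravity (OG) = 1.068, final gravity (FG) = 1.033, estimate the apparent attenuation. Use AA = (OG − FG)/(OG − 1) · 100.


AA = (1.068 − 1.033)/(1.068 − 1) · 100

51.4706 %


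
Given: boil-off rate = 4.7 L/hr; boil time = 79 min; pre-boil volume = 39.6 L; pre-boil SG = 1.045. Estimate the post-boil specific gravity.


V_post = V_pre − rate·(t/60);  SG_post = 1 + (SG_pre−1)·V_pre/V_post
V_post = 39.6 − 4.7·(79/60) = 33.4117
SG_post = 1 + (1.045 − 1)·39.6/33.4117

1.0533


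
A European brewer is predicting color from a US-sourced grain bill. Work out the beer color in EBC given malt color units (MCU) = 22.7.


SRM = 1.4922·MCU^0.6859;  EBC = SRM·1.97
SRM = 1.4922·22.7^0.6859 = 12.7036
EBC = 12.7036·1.97

25.0260 EBC


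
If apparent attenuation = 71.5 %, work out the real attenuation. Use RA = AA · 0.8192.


RA = 71.5 · 0.8192

58.5728 %


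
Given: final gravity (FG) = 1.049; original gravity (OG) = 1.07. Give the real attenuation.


AA = (OG−FG)/(OG−1)·100;  RA = AA·0.8192
AA = (1.07 − 1.049)/(1.07 − 1)·100 = 30.0000
RA = 30.0000·0.8192

24.5760 %


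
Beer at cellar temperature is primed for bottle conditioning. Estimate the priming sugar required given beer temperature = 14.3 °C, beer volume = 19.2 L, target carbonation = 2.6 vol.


residual = 14.695·(0.01821 + 0.09011·e^(−0.04·T));  sugar = (target − residual)·4.0·V
residual = 14.695·(0.01821 + 0.09011·e^(−0.04·14.3)) = 1.0149
sugar = (2.6 − 1.0149)·4.0·19.2

121.7319 g


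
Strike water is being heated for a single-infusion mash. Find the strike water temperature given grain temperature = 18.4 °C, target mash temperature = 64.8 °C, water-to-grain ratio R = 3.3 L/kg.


T_strike = (0.41/R)·(T_mash − T_grain) + T_mash
T_strike = (0.41/3.3)·(64.8 − 18.4) + 64.8

70.5648 °C


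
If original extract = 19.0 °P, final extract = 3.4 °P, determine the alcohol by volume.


SG = 259/(259 − P);  ABV = (OG − FG)·131.25
OG = 259/(259 − 19.0) = 1.0792
FG = 259/(259 − 3.4) = 1.0133
ABV = (1.0792 − 1.0133)·131.25

8.6447 % ABV


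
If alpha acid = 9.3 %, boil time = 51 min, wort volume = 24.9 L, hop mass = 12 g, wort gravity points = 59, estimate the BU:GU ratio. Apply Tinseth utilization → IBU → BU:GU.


U = 1.65·0.000125^(GP/1000)·(1−e^(−0.04t))/4.15;  IBU = (α/100)·m·U·1000/V;  BU:GU = IBU/GP
U = 1.65·0.000125^(59/1000)·(1−e^(−0.04·51))/4.15 = 0.2035
IBU = (9.3/100)·12·0.2035·1000/24.9 = 9.1227
BU:GU = 9.1227/59

0.1546


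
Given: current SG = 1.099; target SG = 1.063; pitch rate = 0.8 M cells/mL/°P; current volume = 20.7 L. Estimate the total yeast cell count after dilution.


V_w = V·((SG_c−1)/(SG_t−1)−1);  °P = 259 − 259/SG_t;  cells = rate·(V+V_w)·°P
V_w = 20.7·((1.099−1)/(1.063−1)−1) = 11.8286
V_final = 20.7 + 11.8286 = 32.5286
°P = 259 − 259/1.063 = 15.3500
cells = 0.8·32.5286·15.3500

399.4496 billion cells


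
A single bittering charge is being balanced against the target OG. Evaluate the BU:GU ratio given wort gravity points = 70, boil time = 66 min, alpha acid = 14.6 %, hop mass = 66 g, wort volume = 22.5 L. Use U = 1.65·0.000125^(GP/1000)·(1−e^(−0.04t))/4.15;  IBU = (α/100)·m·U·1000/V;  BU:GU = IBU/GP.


U = 1.65·0.000125^(70/1000)·(1−e^(−0.04·66))/4.15 = 0.1968
IBU = (14.6/100)·66·0.1968·1000/22.5 = 84.2909
BU:GU = 84.2909/70

1.2042


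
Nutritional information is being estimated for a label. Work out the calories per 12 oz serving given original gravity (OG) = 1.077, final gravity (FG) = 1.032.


ABW = (OG−FG)·131.25·0.79/FG;  °P = 259 − 259/SG (for OG→OE and FG→AE);  RE = 0.1808·OE + 0.8192·AE;  Cal = (6.9·ABW + 4·(RE−0.1))·FG·3.55
ABW = (1.077 − 1.032)·131.25·0.79/1.032 = 4.5213
OE = 259 − 259/1.077 = 18.5172 °P
AE = 259 − 259/1.032 = 8.0310 °P
RE = 0.1808·18.5172 + 0.8192·8.0310 = 9.9269 °P
Cal = (6.9·4.5213 + 4·(9.9269−0.1))·1.032·3.55

258.2996 kcal


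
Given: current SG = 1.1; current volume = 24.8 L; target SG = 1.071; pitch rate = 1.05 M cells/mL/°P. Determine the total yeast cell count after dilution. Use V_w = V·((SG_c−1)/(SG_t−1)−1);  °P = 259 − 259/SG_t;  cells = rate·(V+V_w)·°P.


V_w = 24.8·((1.1−1)/(1.071−1)−1) = 10.1296
V_final = 24.8 + 10.1296 = 34.9296
°P = 259 − 259/1.071 = 17.1699
cells = 1.05·34.9296·17.1699

629.7255 billion cells


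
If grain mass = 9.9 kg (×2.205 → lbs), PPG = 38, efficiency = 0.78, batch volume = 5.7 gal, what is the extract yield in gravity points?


points = lbs × PPG × eff / vol
lbs = 9.9 × 2.205 = 21.8295
points = 21.8295 × 38 × 0.78 / 5.7

113.5134 points


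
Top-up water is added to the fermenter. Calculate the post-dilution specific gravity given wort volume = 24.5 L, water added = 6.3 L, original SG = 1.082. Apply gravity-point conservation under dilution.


SG_new = 1 + (SG_old − 1)·V_old/(V_old + V_water)
pts = (1.082 − 1)·1000·24.5/(24.5 + 6.3) = 65.2273
SG_new = 1 + 65.2273/1000

1.0652


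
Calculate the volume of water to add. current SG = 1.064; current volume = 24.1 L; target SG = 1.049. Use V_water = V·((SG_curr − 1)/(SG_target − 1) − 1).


V_water = 24.1·((1.064 − 1)/(1.049 − 1) − 1)

7.3776 L


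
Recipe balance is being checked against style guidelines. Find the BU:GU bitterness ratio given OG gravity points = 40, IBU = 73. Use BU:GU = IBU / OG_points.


BU:GU = 73 / 40

1.8250


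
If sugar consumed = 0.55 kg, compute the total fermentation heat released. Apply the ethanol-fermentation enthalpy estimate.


Q = m_sugar · 590 kJ/kg
Q = 0.55 · 590

324.5000 kJ


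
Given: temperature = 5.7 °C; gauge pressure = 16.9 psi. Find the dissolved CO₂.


vols = (P + 14.695)·(0.01821 + 0.09011·e^(−0.04·T))
vols = (16.9 + 14.695)·(0.01821 + 0.09011·e^(−0.04·5.7))

2.8419 volumes


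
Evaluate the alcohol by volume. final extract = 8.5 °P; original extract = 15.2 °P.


SG = 259/(259 − P);  ABV = (OG − FG)·131.25
OG = 259/(259 − 15.2) = 1.0623
FG = 259/(259 − 8.5) = 1.0339
ABV = (1.0623 − 1.0339)·131.25

3.7293 % ABV


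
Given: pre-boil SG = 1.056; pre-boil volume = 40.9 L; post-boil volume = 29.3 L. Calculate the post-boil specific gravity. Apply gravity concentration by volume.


SG_post = 1 + (SG_pre − 1)·V_pre/V_post
pts_pre = (1.056 − 1)·1000 = 56.0000
pts_post = 56.0000·40.9/29.3 = 78.1706
SG_post = 1 + 78.1706/1000

1.0782


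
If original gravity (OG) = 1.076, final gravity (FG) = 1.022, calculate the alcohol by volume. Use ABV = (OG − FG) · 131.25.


ABV = (1.076 − 1.022) · 131.25

7.0875 % ABV


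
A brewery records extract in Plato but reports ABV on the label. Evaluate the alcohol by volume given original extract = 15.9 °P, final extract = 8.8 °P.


SG = 259/(259 − P);  ABV = (OG − FG)·131.25
OG = 259/(259 − 15.9) = 1.0654
FG = 259/(259 − 8.8) = 1.0352
ABV = (1.0654 − 1.0352)·131.25

3.9681 % ABV


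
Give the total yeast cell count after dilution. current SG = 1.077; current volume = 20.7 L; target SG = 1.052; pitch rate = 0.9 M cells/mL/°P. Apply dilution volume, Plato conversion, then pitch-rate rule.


V_w = V·((SG_c−1)/(SG_t−1)−1);  °P = 259 − 259/SG_t;  cells = rate·(V+V_w)·°P
V_w = 20.7·((1.077−1)/(1.052−1)−1) = 9.9519
V_final = 20.7 + 9.9519 = 30.6519
°P = 259 − 259/1.052 = 12.8023
cells = 0.9·30.6519·12.8023

353.1731 billion cells


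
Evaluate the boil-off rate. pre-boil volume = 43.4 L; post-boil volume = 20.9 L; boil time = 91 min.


rate = (V_pre − V_post) / (t_min/60)
rate = (43.4 − 20.9) / (91/60)

14.8352 L/hr


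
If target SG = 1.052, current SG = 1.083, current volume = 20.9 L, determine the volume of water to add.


V_water = V·((SG_curr − 1)/(SG_target − 1) − 1)
V_water = 20.9·((1.083 − 1)/(1.052 − 1) − 1)

12.4596 L


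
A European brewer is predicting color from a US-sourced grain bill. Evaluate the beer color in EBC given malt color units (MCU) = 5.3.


SRM = 1.4922·MCU^0.6859;  EBC = SRM·1.97
SRM = 1.4922·5.3^0.6859 = 4.6839
EBC = 4.6839·1.97

9.2273 EBC


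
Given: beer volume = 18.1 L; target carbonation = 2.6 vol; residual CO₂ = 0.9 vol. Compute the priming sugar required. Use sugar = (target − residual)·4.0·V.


sugar = (2.6 − 0.9)·4.0·18.1

123.0800 g


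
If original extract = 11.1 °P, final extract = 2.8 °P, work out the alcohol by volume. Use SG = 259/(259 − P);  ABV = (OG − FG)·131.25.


OG = 259/(259 − 11.1) = 1.0448
FG = 259/(259 − 2.8) = 1.0109
ABV = (1.0448 − 1.0109)·131.25

4.4424 % ABV


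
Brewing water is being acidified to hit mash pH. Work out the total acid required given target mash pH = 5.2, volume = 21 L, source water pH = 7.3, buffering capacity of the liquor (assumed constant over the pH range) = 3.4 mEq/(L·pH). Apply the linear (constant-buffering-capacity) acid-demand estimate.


acid = buffering capacity · (pH_source − pH_target) · V
acid = 3.4 · (7.3 − 5.2) · 21

149.9400 mEq


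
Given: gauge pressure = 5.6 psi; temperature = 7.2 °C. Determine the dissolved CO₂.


vols = (P + 14.695)·(0.01821 + 0.09011·e^(−0.04·T))
vols = (5.6 + 14.695)·(0.01821 + 0.09011·e^(−0.04·7.2))

1.7407 volumes


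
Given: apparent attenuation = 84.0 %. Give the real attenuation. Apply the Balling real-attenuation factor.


RA = AA · 0.8192
RA = 84.0 · 0.8192

68.8128 %


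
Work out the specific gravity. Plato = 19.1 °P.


SG = 259/(259 − P)
SG = 259/(259 − 19.1)

1.0796


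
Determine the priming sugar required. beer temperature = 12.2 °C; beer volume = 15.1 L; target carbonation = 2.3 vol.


residual = 14.695·(0.01821 + 0.09011·e^(−0.04·T));  sugar = (target − residual)·4.0·V
residual = 14.695·(0.01821 + 0.09011·e^(−0.04·12.2)) = 1.0804
sugar = (2.3 − 1.0804)·4.0·15.1

73.6615 g


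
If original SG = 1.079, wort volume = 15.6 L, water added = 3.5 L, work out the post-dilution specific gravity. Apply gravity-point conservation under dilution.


SG_new = 1 + (SG_old − 1)·V_old/(V_old + V_water)
pts = (1.079 − 1)·1000·15.6/(15.6 + 3.5) = 64.5236
SG_new = 1 + 64.5236/1000

1.0645


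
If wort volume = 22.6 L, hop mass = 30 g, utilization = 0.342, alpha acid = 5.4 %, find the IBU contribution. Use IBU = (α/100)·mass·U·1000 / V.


IBU = (5.4/100)·30·0.342·1000 / 22.6

24.5150 IBU


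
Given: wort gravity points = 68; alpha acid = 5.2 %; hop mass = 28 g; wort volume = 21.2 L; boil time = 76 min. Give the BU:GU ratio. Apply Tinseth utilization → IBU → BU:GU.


U = 1.65·0.000125^(GP/1000)·(1−e^(−0.04t))/4.15;  IBU = (α/100)·m·U·1000/V;  BU:GU = IBU/GP
U = 1.65·0.000125^(68/1000)·(1−e^(−0.04·76))/4.15 = 0.2055
IBU = (5.2/100)·28·0.2055·1000/21.2 = 14.1112
BU:GU = 14.1112/68

0.2075


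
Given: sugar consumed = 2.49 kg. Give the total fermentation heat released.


Q = m_sugar · 590 kJ/kg
Q = 2.49 · 590

1469.1000 kJ


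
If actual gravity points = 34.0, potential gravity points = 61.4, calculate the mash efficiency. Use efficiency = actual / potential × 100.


efficiency = 34.0 / 61.4 × 100

55.3746 %


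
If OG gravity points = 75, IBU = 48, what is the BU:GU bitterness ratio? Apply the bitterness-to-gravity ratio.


BU:GU = IBU / OG_points
BU:GU = 48 / 75

0.6400


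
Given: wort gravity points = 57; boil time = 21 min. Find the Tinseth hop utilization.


U = 1.65·0.000125^(GP/1000) · (1 − e^(−0.04·t))/4.15
bigness = 1.65·0.000125^(57/1000) = 0.9886
boil_factor = (1 − e^(−0.04·21))/4.15 = 0.1369
U = 0.9886 · 0.1369

0.1354


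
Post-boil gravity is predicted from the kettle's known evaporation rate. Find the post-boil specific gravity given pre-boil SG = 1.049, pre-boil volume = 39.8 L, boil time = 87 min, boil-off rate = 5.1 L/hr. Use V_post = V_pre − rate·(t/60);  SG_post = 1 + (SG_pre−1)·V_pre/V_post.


V_post = 39.8 − 5.1·(87/60) = 32.4050
SG_post = 1 + (1.049 − 1)·39.8/32.4050

1.0602


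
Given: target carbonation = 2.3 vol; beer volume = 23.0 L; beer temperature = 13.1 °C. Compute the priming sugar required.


residual = 14.695·(0.01821 + 0.09011·e^(−0.04·T));  sugar = (target − residual)·4.0·V
residual = 14.695·(0.01821 + 0.09011·e^(−0.04·13.1)) = 1.0517
sugar = (2.3 − 1.0517)·4.0·23.0

114.8438 g


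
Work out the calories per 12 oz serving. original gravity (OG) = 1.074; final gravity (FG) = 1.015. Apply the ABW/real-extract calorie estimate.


ABW = (OG−FG)·131.25·0.79/FG;  °P = 259 − 259/SG (for OG→OE and FG→AE);  RE = 0.1808·OE + 0.8192·AE;  Cal = (6.9·ABW + 4·(RE−0.1))·FG·3.55
ABW = (1.074 − 1.015)·131.25·0.79/1.015 = 6.0272
OE = 259 − 259/1.074 = 17.8454 °P
AE = 259 − 259/1.015 = 3.8276 °P
RE = 0.1808·17.8454 + 0.8192·3.8276 = 6.3620 °P
Cal = (6.9·6.0272 + 4·(6.3620−0.1))·1.015·3.55

240.1041 kcal


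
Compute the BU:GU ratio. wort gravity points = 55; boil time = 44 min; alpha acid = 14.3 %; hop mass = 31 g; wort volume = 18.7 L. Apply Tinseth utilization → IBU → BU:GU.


U = 1.65·0.000125^(GP/1000)·(1−e^(−0.04t))/4.15;  IBU = (α/100)·m·U·1000/V;  BU:GU = IBU/GP
U = 1.65·0.000125^(55/1000)·(1−e^(−0.04·44))/4.15 = 0.2008
IBU = (14.3/100)·31·0.2008·1000/18.7 = 47.6024
BU:GU = 47.6024/55

0.8655


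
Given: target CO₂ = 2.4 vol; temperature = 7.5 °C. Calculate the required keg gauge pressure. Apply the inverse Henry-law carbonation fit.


psi = vols/(0.01821 + 0.09011·e^(−0.04·T)) − 14.695
psi = 2.4/(0.01821 + 0.09011·e^(−0.04·7.5)) − 14.695

13.5519 psi


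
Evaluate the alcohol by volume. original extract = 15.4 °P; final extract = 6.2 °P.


SG = 259/(259 − P);  ABV = (OG − FG)·131.25
OG = 259/(259 − 15.4) = 1.0632
FG = 259/(259 − 6.2) = 1.0245
ABV = (1.0632 − 1.0245)·131.25

5.0785 % ABV


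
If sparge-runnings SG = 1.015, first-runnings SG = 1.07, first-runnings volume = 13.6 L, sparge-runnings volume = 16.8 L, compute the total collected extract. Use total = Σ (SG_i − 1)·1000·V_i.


first = (1.07 − 1)·1000·13.6 = 952.0000
sparge = (1.015 − 1)·1000·16.8 = 252.0000
total = 952.0000 + 252.0000

1204.0000 gravity·L


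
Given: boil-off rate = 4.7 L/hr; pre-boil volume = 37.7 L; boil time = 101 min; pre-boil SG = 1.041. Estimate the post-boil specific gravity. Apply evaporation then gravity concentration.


V_post = V_pre − rate·(t/60);  SG_post = 1 + (SG_pre−1)·V_pre/V_post
V_post = 37.7 − 4.7·(101/60) = 29.7883
SG_post = 1 + (1.041 − 1)·37.7/29.7883

1.0519


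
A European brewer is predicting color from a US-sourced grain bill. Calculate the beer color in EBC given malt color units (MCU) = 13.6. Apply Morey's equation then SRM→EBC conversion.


SRM = 1.4922·MCU^0.6859;  EBC = SRM·1.97
SRM = 1.4922·13.6^0.6859 = 8.9397
EBC = 8.9397·1.97

17.6111 EBC


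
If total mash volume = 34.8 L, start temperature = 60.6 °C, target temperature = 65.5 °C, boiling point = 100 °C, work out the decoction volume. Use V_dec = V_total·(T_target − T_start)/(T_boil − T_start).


V_dec = 34.8·(65.5 − 60.6)/(100 − 60.6)

4.3279 L


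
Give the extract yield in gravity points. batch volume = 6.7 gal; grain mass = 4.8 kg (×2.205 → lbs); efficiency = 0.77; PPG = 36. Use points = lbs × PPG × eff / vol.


lbs = 4.8 × 2.205 = 10.5840
points = 10.5840 × 36 × 0.77 / 6.7

43.7893 points


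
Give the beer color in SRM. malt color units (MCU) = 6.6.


SRM = 1.4922 · MCU^0.6859
SRM = 1.4922 · 6.6^0.6859

5.4444 SRM


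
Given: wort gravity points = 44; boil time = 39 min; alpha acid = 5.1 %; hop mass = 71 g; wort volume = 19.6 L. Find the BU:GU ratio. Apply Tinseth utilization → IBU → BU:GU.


U = 1.65·0.000125^(GP/1000)·(1−e^(−0.04t))/4.15;  IBU = (α/100)·m·U·1000/V;  BU:GU = IBU/GP
U = 1.65·0.000125^(44/1000)·(1−e^(−0.04·39))/4.15 = 0.2115
IBU = (5.1/100)·71·0.2115·1000/19.6 = 39.0683
BU:GU = 39.0683/44

0.8879


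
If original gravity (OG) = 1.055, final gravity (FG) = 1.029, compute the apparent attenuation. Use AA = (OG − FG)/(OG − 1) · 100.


AA = (1.055 − 1.029)/(1.055 − 1) · 100

47.2727 %


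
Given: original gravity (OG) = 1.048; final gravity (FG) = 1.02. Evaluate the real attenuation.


AA = (OG−FG)/(OG−1)·100;  RA = AA·0.8192
AA = (1.048 − 1.02)/(1.048 − 1)·100 = 58.3333
RA = 58.3333·0.8192

47.7867 %


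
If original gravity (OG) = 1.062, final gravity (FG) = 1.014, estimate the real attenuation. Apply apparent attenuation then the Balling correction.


AA = (OG−FG)/(OG−1)·100;  RA = AA·0.8192
AA = (1.062 − 1.014)/(1.062 − 1)·100 = 77.4194
RA = 77.4194·0.8192

63.4219 %


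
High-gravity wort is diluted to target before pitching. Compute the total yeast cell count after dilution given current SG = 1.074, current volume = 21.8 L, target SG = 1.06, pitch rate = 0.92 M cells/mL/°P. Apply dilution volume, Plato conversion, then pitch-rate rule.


V_w = V·((SG_c−1)/(SG_t−1)−1);  °P = 259 − 259/SG_t;  cells = rate·(V+V_w)·°P
V_w = 21.8·((1.074−1)/(1.06−1)−1) = 5.0867
V_final = 21.8 + 5.0867 = 26.8867
°P = 259 − 259/1.06 = 14.6604
cells = 0.92·26.8867·14.6604

362.6352 billion cells


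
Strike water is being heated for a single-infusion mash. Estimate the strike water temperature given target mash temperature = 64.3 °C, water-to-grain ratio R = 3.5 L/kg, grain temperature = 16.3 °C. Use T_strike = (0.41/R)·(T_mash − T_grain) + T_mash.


T_strike = (0.41/3.5)·(64.3 − 16.3) + 64.3

69.9229 °C


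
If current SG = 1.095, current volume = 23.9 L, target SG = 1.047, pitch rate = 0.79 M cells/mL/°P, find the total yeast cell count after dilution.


V_w = V·((SG_c−1)/(SG_t−1)−1);  °P = 259 − 259/SG_t;  cells = rate·(V+V_w)·°P
V_w = 23.9·((1.095−1)/(1.047−1)−1) = 24.4085
V_final = 23.9 + 24.4085 = 48.3085
°P = 259 − 259/1.047 = 11.6266
cells = 0.79·48.3085·11.6266

443.7125 billion cells


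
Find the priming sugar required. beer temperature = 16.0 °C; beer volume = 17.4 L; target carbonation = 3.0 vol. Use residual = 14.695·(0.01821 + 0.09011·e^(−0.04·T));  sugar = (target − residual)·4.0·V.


residual = 14.695·(0.01821 + 0.09011·e^(−0.04·16.0)) = 0.9658
sugar = (3.0 − 0.9658)·4.0·17.4

141.5790 g


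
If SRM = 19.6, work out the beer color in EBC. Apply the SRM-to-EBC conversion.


EBC = SRM · 1.97
EBC = 19.6 · 1.97

38.6120 EBC


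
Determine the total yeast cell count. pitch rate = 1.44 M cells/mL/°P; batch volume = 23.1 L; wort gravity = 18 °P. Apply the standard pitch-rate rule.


cells (billions) = rate · V_L · °P
cells = 1.44 · 23.1 · 18

598.7520 billion cells


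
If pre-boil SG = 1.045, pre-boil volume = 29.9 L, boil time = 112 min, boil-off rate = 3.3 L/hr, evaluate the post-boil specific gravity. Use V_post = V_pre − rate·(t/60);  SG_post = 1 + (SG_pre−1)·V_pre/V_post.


V_post = 29.9 − 3.3·(112/60) = 23.7400
SG_post = 1 + (1.045 − 1)·29.9/23.7400

1.0567


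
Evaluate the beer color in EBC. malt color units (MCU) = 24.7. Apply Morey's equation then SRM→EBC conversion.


SRM = 1.4922·MCU^0.6859;  EBC = SRM·1.97
SRM = 1.4922·24.7^0.6859 = 13.4610
EBC = 13.4610·1.97

26.5182 EBC


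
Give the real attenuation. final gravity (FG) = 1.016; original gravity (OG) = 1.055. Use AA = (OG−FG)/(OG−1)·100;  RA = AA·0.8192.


AA = (1.055 − 1.016)/(1.055 − 1)·100 = 70.9091
RA = 70.9091·0.8192

58.0887 %


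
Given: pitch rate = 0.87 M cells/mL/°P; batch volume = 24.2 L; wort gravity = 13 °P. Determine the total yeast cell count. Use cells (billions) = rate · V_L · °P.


cells = 0.87 · 24.2 · 13

273.7020 billion cells


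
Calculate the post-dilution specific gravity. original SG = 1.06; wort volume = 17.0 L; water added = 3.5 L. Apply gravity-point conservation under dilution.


SG_new = 1 + (SG_old − 1)·V_old/(V_old + V_water)
pts = (1.06 − 1)·1000·17.0/(17.0 + 3.5) = 49.7561
SG_new = 1 + 49.7561/1000

1.0498


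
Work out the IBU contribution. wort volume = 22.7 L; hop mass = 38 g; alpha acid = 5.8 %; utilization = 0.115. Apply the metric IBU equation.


IBU = (α/100)·mass·U·1000 / V
IBU = (5.8/100)·38·0.115·1000 / 22.7

11.1656 IBU


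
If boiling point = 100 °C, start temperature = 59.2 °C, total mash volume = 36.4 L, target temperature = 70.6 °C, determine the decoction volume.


V_dec = V_total·(T_target − T_start)/(T_boil − T_start)
V_dec = 36.4·(70.6 − 59.2)/(100 − 59.2)

10.1706 L


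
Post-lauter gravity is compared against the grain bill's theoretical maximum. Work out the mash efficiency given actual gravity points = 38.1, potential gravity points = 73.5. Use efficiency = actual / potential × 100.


efficiency = 38.1 / 73.5 × 100

51.8367 %


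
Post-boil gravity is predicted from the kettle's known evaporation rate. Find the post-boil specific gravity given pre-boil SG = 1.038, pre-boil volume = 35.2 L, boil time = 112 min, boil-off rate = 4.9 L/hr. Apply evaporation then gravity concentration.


V_post = V_pre − rate·(t/60);  SG_post = 1 + (SG_pre−1)·V_pre/V_post
V_post = 35.2 − 4.9·(112/60) = 26.0533
SG_post = 1 + (1.038 − 1)·35.2/26.0533

1.0513


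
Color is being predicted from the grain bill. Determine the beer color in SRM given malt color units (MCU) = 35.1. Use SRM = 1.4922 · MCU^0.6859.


SRM = 1.4922 · 35.1^0.6859

17.1298 SRM


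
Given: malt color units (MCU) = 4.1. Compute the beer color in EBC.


SRM = 1.4922·MCU^0.6859;  EBC = SRM·1.97
SRM = 1.4922·4.1^0.6859 = 3.9277
EBC = 3.9277·1.97

7.7375 EBC


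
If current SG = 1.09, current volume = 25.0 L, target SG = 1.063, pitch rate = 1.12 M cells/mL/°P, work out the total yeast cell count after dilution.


V_w = V·((SG_c−1)/(SG_t−1)−1);  °P = 259 − 259/SG_t;  cells = rate·(V+V_w)·°P
V_w = 25.0·((1.09−1)/(1.063−1)−1) = 10.7143
V_final = 25.0 + 10.7143 = 35.7143
°P = 259 − 259/1.063 = 15.3500
cells = 1.12·35.7143·15.3500

613.9981 billion cells


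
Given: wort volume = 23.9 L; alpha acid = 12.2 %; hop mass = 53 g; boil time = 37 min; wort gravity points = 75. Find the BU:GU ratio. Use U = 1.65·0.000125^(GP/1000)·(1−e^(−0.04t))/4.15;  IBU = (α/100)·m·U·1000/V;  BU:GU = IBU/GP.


U = 1.65·0.000125^(75/1000)·(1−e^(−0.04·37))/4.15 = 0.1565
IBU = (12.2/100)·53·0.1565·1000/23.9 = 42.3412
BU:GU = 42.3412/75

0.5645


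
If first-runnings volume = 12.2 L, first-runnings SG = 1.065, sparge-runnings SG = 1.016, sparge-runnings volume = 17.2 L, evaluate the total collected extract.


total = Σ (SG_i − 1)·1000·V_i
first = (1.065 − 1)·1000·12.2 = 793.0000
sparge = (1.016 − 1)·1000·17.2 = 275.2000
total = 793.0000 + 275.2000

1068.2000 gravity·L


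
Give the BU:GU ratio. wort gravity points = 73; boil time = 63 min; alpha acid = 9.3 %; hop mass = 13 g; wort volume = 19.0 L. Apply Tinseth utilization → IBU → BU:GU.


U = 1.65·0.000125^(GP/1000)·(1−e^(−0.04t))/4.15;  IBU = (α/100)·m·U·1000/V;  BU:GU = IBU/GP
U = 1.65·0.000125^(73/1000)·(1−e^(−0.04·63))/4.15 = 0.1897
IBU = (9.3/100)·13·0.1897·1000/19.0 = 12.0713
BU:GU = 12.0713/73

0.1654


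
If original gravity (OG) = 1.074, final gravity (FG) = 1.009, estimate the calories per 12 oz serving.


ABW = (OG−FG)·131.25·0.79/FG;  °P = 259 − 259/SG (for OG→OE and FG→AE);  RE = 0.1808·OE + 0.8192·AE;  Cal = (6.9·ABW + 4·(RE−0.1))·FG·3.55
ABW = (1.074 − 1.009)·131.25·0.79/1.009 = 6.6796
OE = 259 − 259/1.074 = 17.8454 °P
AE = 259 − 259/1.009 = 2.3102 °P
RE = 0.1808·17.8454 + 0.8192·2.3102 = 5.1190 °P
Cal = (6.9·6.6796 + 4·(5.1190−0.1))·1.009·3.55

236.9996 kcal


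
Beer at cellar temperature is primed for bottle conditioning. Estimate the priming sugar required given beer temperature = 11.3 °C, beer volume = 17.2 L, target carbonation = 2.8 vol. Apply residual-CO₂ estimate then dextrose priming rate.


residual = 14.695·(0.01821 + 0.09011·e^(−0.04·T));  sugar = (target − residual)·4.0·V
residual = 14.695·(0.01821 + 0.09011·e^(−0.04·11.3)) = 1.1102
sugar = (2.8 − 1.1102)·4.0·17.2

116.2558 g


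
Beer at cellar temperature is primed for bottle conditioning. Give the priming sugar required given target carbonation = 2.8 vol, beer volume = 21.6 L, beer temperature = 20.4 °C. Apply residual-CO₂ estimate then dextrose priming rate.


residual = 14.695·(0.01821 + 0.09011·e^(−0.04·T));  sugar = (target − residual)·4.0·V
residual = 14.695·(0.01821 + 0.09011·e^(−0.04·20.4)) = 0.8531
sugar = (2.8 − 0.8531)·4.0·21.6

168.2089 g


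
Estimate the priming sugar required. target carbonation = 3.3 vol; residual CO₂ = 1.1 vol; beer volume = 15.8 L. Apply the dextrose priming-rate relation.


sugar = (target − residual)·4.0·V
sugar = (3.3 − 1.1)·4.0·15.8

139.0400 g


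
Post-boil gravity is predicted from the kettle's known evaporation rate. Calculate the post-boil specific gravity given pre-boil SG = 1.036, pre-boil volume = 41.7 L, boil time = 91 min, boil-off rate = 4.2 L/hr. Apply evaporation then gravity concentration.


V_post = V_pre − rate·(t/60);  SG_post = 1 + (SG_pre−1)·V_pre/V_post
V_post = 41.7 − 4.2·(91/60) = 35.3300
SG_post = 1 + (1.036 − 1)·41.7/35.3300

1.0425


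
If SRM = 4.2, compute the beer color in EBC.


EBC = SRM · 1.97
EBC = 4.2 · 1.97

8.2740 EBC


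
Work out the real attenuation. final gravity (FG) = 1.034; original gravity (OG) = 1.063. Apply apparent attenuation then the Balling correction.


AA = (OG−FG)/(OG−1)·100;  RA = AA·0.8192
AA = (1.063 − 1.034)/(1.063 − 1)·100 = 46.0317
RA = 46.0317·0.8192

37.7092 %


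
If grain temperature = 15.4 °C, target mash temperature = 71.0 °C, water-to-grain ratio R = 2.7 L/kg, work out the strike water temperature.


T_strike = (0.41/R)·(T_mash − T_grain) + T_mash
T_strike = (0.41/2.7)·(71.0 − 15.4) + 71.0

79.4430 °C
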